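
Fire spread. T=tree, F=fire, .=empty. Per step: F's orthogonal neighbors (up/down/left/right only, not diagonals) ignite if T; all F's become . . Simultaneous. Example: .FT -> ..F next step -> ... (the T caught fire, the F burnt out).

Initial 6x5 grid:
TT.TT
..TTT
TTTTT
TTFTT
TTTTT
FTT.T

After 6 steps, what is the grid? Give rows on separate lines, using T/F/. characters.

Step 1: 6 trees catch fire, 2 burn out
  TT.TT
  ..TTT
  TTFTT
  TF.FT
  FTFTT
  .FT.T
Step 2: 8 trees catch fire, 6 burn out
  TT.TT
  ..FTT
  TF.FT
  F...F
  .F.FT
  ..F.T
Step 3: 4 trees catch fire, 8 burn out
  TT.TT
  ...FT
  F...F
  .....
  ....F
  ....T
Step 4: 3 trees catch fire, 4 burn out
  TT.FT
  ....F
  .....
  .....
  .....
  ....F
Step 5: 1 trees catch fire, 3 burn out
  TT..F
  .....
  .....
  .....
  .....
  .....
Step 6: 0 trees catch fire, 1 burn out
  TT...
  .....
  .....
  .....
  .....
  .....

TT...
.....
.....
.....
.....
.....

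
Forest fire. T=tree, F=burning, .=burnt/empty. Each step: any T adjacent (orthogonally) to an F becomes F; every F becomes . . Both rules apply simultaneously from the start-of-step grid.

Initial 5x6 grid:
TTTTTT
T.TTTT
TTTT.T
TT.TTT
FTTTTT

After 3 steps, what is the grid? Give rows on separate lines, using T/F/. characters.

Step 1: 2 trees catch fire, 1 burn out
  TTTTTT
  T.TTTT
  TTTT.T
  FT.TTT
  .FTTTT
Step 2: 3 trees catch fire, 2 burn out
  TTTTTT
  T.TTTT
  FTTT.T
  .F.TTT
  ..FTTT
Step 3: 3 trees catch fire, 3 burn out
  TTTTTT
  F.TTTT
  .FTT.T
  ...TTT
  ...FTT

TTTTTT
F.TTTT
.FTT.T
...TTT
...FTT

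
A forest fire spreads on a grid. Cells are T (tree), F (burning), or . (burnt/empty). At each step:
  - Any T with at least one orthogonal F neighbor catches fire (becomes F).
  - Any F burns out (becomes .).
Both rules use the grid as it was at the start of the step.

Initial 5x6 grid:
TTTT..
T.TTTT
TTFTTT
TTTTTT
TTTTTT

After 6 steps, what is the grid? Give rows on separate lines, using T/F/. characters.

Step 1: 4 trees catch fire, 1 burn out
  TTTT..
  T.FTTT
  TF.FTT
  TTFTTT
  TTTTTT
Step 2: 7 trees catch fire, 4 burn out
  TTFT..
  T..FTT
  F...FT
  TF.FTT
  TTFTTT
Step 3: 9 trees catch fire, 7 burn out
  TF.F..
  F...FT
  .....F
  F...FT
  TF.FTT
Step 4: 5 trees catch fire, 9 burn out
  F.....
  .....F
  ......
  .....F
  F...FT
Step 5: 1 trees catch fire, 5 burn out
  ......
  ......
  ......
  ......
  .....F
Step 6: 0 trees catch fire, 1 burn out
  ......
  ......
  ......
  ......
  ......

......
......
......
......
......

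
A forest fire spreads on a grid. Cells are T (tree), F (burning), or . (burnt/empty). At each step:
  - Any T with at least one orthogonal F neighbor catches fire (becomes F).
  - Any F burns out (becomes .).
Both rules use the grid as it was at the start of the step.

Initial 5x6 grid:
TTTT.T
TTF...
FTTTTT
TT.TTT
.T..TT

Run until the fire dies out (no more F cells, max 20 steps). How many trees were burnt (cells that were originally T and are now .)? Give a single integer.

Step 1: +6 fires, +2 burnt (F count now 6)
Step 2: +5 fires, +6 burnt (F count now 5)
Step 3: +3 fires, +5 burnt (F count now 3)
Step 4: +2 fires, +3 burnt (F count now 2)
Step 5: +2 fires, +2 burnt (F count now 2)
Step 6: +1 fires, +2 burnt (F count now 1)
Step 7: +0 fires, +1 burnt (F count now 0)
Fire out after step 7
Initially T: 20, now '.': 29
Total burnt (originally-T cells now '.'): 19

Answer: 19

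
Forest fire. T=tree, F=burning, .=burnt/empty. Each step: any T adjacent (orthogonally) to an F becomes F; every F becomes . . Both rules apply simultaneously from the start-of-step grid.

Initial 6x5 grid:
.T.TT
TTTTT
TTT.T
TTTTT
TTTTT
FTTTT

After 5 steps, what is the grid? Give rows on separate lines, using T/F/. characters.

Step 1: 2 trees catch fire, 1 burn out
  .T.TT
  TTTTT
  TTT.T
  TTTTT
  FTTTT
  .FTTT
Step 2: 3 trees catch fire, 2 burn out
  .T.TT
  TTTTT
  TTT.T
  FTTTT
  .FTTT
  ..FTT
Step 3: 4 trees catch fire, 3 burn out
  .T.TT
  TTTTT
  FTT.T
  .FTTT
  ..FTT
  ...FT
Step 4: 5 trees catch fire, 4 burn out
  .T.TT
  FTTTT
  .FT.T
  ..FTT
  ...FT
  ....F
Step 5: 4 trees catch fire, 5 burn out
  .T.TT
  .FTTT
  ..F.T
  ...FT
  ....F
  .....

.T.TT
.FTTT
..F.T
...FT
....F
.....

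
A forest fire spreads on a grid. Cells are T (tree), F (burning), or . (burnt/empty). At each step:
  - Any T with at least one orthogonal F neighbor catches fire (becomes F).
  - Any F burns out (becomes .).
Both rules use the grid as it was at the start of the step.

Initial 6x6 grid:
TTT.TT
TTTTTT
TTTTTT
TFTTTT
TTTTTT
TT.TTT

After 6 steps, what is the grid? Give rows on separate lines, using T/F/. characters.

Step 1: 4 trees catch fire, 1 burn out
  TTT.TT
  TTTTTT
  TFTTTT
  F.FTTT
  TFTTTT
  TT.TTT
Step 2: 7 trees catch fire, 4 burn out
  TTT.TT
  TFTTTT
  F.FTTT
  ...FTT
  F.FTTT
  TF.TTT
Step 3: 7 trees catch fire, 7 burn out
  TFT.TT
  F.FTTT
  ...FTT
  ....FT
  ...FTT
  F..TTT
Step 4: 7 trees catch fire, 7 burn out
  F.F.TT
  ...FTT
  ....FT
  .....F
  ....FT
  ...FTT
Step 5: 4 trees catch fire, 7 burn out
  ....TT
  ....FT
  .....F
  ......
  .....F
  ....FT
Step 6: 3 trees catch fire, 4 burn out
  ....FT
  .....F
  ......
  ......
  ......
  .....F

....FT
.....F
......
......
......
.....F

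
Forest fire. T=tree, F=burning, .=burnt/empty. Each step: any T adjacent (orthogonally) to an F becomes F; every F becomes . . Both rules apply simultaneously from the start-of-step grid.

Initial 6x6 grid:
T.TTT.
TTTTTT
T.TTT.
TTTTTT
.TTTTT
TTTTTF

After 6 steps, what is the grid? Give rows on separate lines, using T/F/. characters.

Step 1: 2 trees catch fire, 1 burn out
  T.TTT.
  TTTTTT
  T.TTT.
  TTTTTT
  .TTTTF
  TTTTF.
Step 2: 3 trees catch fire, 2 burn out
  T.TTT.
  TTTTTT
  T.TTT.
  TTTTTF
  .TTTF.
  TTTF..
Step 3: 3 trees catch fire, 3 burn out
  T.TTT.
  TTTTTT
  T.TTT.
  TTTTF.
  .TTF..
  TTF...
Step 4: 4 trees catch fire, 3 burn out
  T.TTT.
  TTTTTT
  T.TTF.
  TTTF..
  .TF...
  TF....
Step 5: 5 trees catch fire, 4 burn out
  T.TTT.
  TTTTFT
  T.TF..
  TTF...
  .F....
  F.....
Step 6: 5 trees catch fire, 5 burn out
  T.TTF.
  TTTF.F
  T.F...
  TF....
  ......
  ......

T.TTF.
TTTF.F
T.F...
TF....
......
......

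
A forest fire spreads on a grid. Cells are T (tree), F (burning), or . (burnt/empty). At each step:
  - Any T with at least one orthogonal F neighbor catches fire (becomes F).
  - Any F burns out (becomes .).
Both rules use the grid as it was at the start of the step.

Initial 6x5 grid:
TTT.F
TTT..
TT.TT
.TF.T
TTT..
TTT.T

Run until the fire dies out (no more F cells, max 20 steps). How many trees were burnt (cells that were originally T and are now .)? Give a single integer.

Answer: 15

Derivation:
Step 1: +2 fires, +2 burnt (F count now 2)
Step 2: +3 fires, +2 burnt (F count now 3)
Step 3: +4 fires, +3 burnt (F count now 4)
Step 4: +4 fires, +4 burnt (F count now 4)
Step 5: +2 fires, +4 burnt (F count now 2)
Step 6: +0 fires, +2 burnt (F count now 0)
Fire out after step 6
Initially T: 19, now '.': 26
Total burnt (originally-T cells now '.'): 15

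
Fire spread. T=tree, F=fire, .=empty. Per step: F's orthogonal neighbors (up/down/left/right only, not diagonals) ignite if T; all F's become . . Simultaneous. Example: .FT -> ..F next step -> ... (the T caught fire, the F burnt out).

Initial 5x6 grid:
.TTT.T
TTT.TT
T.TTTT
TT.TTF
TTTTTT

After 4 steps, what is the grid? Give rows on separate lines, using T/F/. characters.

Step 1: 3 trees catch fire, 1 burn out
  .TTT.T
  TTT.TT
  T.TTTF
  TT.TF.
  TTTTTF
Step 2: 4 trees catch fire, 3 burn out
  .TTT.T
  TTT.TF
  T.TTF.
  TT.F..
  TTTTF.
Step 3: 4 trees catch fire, 4 burn out
  .TTT.F
  TTT.F.
  T.TF..
  TT....
  TTTF..
Step 4: 2 trees catch fire, 4 burn out
  .TTT..
  TTT...
  T.F...
  TT....
  TTF...

.TTT..
TTT...
T.F...
TT....
TTF...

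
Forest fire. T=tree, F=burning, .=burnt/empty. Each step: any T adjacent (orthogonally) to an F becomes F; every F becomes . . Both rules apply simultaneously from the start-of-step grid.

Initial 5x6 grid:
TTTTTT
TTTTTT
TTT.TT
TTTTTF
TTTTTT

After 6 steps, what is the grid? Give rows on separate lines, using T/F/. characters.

Step 1: 3 trees catch fire, 1 burn out
  TTTTTT
  TTTTTT
  TTT.TF
  TTTTF.
  TTTTTF
Step 2: 4 trees catch fire, 3 burn out
  TTTTTT
  TTTTTF
  TTT.F.
  TTTF..
  TTTTF.
Step 3: 4 trees catch fire, 4 burn out
  TTTTTF
  TTTTF.
  TTT...
  TTF...
  TTTF..
Step 4: 5 trees catch fire, 4 burn out
  TTTTF.
  TTTF..
  TTF...
  TF....
  TTF...
Step 5: 5 trees catch fire, 5 burn out
  TTTF..
  TTF...
  TF....
  F.....
  TF....
Step 6: 4 trees catch fire, 5 burn out
  TTF...
  TF....
  F.....
  ......
  F.....

TTF...
TF....
F.....
......
F.....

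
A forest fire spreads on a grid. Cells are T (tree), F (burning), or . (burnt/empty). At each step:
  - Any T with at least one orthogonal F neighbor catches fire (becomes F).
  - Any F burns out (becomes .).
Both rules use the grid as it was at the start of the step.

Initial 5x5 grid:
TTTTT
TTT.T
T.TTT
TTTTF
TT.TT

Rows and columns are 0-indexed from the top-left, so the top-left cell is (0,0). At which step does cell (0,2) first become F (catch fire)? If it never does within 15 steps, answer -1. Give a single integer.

Step 1: cell (0,2)='T' (+3 fires, +1 burnt)
Step 2: cell (0,2)='T' (+4 fires, +3 burnt)
Step 3: cell (0,2)='T' (+3 fires, +4 burnt)
Step 4: cell (0,2)='T' (+4 fires, +3 burnt)
Step 5: cell (0,2)='F' (+4 fires, +4 burnt)
  -> target ignites at step 5
Step 6: cell (0,2)='.' (+2 fires, +4 burnt)
Step 7: cell (0,2)='.' (+1 fires, +2 burnt)
Step 8: cell (0,2)='.' (+0 fires, +1 burnt)
  fire out at step 8

5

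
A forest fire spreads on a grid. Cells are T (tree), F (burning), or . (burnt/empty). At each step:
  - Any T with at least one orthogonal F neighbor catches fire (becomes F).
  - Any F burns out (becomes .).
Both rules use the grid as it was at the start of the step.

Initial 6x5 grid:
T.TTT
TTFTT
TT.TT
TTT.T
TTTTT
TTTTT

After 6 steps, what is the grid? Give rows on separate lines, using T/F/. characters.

Step 1: 3 trees catch fire, 1 burn out
  T.FTT
  TF.FT
  TT.TT
  TTT.T
  TTTTT
  TTTTT
Step 2: 5 trees catch fire, 3 burn out
  T..FT
  F...F
  TF.FT
  TTT.T
  TTTTT
  TTTTT
Step 3: 5 trees catch fire, 5 burn out
  F...F
  .....
  F...F
  TFT.T
  TTTTT
  TTTTT
Step 4: 4 trees catch fire, 5 burn out
  .....
  .....
  .....
  F.F.F
  TFTTT
  TTTTT
Step 5: 4 trees catch fire, 4 burn out
  .....
  .....
  .....
  .....
  F.FTF
  TFTTT
Step 6: 4 trees catch fire, 4 burn out
  .....
  .....
  .....
  .....
  ...F.
  F.FTF

.....
.....
.....
.....
...F.
F.FTF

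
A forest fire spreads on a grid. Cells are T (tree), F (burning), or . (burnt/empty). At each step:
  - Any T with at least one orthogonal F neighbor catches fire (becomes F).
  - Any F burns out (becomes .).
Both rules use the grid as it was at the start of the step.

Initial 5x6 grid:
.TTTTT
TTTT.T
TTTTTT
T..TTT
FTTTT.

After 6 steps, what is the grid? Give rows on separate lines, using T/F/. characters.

Step 1: 2 trees catch fire, 1 burn out
  .TTTTT
  TTTT.T
  TTTTTT
  F..TTT
  .FTTT.
Step 2: 2 trees catch fire, 2 burn out
  .TTTTT
  TTTT.T
  FTTTTT
  ...TTT
  ..FTT.
Step 3: 3 trees catch fire, 2 burn out
  .TTTTT
  FTTT.T
  .FTTTT
  ...TTT
  ...FT.
Step 4: 4 trees catch fire, 3 burn out
  .TTTTT
  .FTT.T
  ..FTTT
  ...FTT
  ....F.
Step 5: 4 trees catch fire, 4 burn out
  .FTTTT
  ..FT.T
  ...FTT
  ....FT
  ......
Step 6: 4 trees catch fire, 4 burn out
  ..FTTT
  ...F.T
  ....FT
  .....F
  ......

..FTTT
...F.T
....FT
.....F
......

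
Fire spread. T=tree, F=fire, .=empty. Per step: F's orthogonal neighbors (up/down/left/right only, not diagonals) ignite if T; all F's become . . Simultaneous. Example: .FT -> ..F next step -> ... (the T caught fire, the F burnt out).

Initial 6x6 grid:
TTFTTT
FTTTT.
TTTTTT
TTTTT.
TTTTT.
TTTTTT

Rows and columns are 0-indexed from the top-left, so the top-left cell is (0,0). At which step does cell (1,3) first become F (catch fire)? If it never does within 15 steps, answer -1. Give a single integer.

Step 1: cell (1,3)='T' (+6 fires, +2 burnt)
Step 2: cell (1,3)='F' (+5 fires, +6 burnt)
  -> target ignites at step 2
Step 3: cell (1,3)='.' (+6 fires, +5 burnt)
Step 4: cell (1,3)='.' (+5 fires, +6 burnt)
Step 5: cell (1,3)='.' (+5 fires, +5 burnt)
Step 6: cell (1,3)='.' (+2 fires, +5 burnt)
Step 7: cell (1,3)='.' (+1 fires, +2 burnt)
Step 8: cell (1,3)='.' (+1 fires, +1 burnt)
Step 9: cell (1,3)='.' (+0 fires, +1 burnt)
  fire out at step 9

2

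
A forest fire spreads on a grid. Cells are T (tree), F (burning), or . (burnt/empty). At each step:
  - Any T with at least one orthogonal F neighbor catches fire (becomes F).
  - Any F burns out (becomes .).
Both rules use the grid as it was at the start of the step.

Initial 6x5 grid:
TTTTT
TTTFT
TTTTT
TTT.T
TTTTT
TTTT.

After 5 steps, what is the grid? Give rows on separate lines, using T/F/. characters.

Step 1: 4 trees catch fire, 1 burn out
  TTTFT
  TTF.F
  TTTFT
  TTT.T
  TTTTT
  TTTT.
Step 2: 5 trees catch fire, 4 burn out
  TTF.F
  TF...
  TTF.F
  TTT.T
  TTTTT
  TTTT.
Step 3: 5 trees catch fire, 5 burn out
  TF...
  F....
  TF...
  TTF.F
  TTTTT
  TTTT.
Step 4: 5 trees catch fire, 5 burn out
  F....
  .....
  F....
  TF...
  TTFTF
  TTTT.
Step 5: 4 trees catch fire, 5 burn out
  .....
  .....
  .....
  F....
  TF.F.
  TTFT.

.....
.....
.....
F....
TF.F.
TTFT.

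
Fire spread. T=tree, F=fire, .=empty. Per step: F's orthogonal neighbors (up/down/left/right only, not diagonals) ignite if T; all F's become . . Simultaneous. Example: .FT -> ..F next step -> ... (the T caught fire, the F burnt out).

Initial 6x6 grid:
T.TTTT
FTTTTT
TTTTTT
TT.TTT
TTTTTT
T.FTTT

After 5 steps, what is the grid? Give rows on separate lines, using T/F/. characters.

Step 1: 5 trees catch fire, 2 burn out
  F.TTTT
  .FTTTT
  FTTTTT
  TT.TTT
  TTFTTT
  T..FTT
Step 2: 6 trees catch fire, 5 burn out
  ..TTTT
  ..FTTT
  .FTTTT
  FT.TTT
  TF.FTT
  T...FT
Step 3: 8 trees catch fire, 6 burn out
  ..FTTT
  ...FTT
  ..FTTT
  .F.FTT
  F...FT
  T....F
Step 4: 6 trees catch fire, 8 burn out
  ...FTT
  ....FT
  ...FTT
  ....FT
  .....F
  F.....
Step 5: 4 trees catch fire, 6 burn out
  ....FT
  .....F
  ....FT
  .....F
  ......
  ......

....FT
.....F
....FT
.....F
......
......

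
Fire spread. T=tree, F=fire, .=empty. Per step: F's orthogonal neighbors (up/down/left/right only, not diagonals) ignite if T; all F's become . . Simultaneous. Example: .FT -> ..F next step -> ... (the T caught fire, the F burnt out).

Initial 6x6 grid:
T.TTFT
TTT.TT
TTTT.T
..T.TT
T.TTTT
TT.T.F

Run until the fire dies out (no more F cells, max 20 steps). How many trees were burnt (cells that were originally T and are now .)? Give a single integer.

Step 1: +4 fires, +2 burnt (F count now 4)
Step 2: +4 fires, +4 burnt (F count now 4)
Step 3: +4 fires, +4 burnt (F count now 4)
Step 4: +4 fires, +4 burnt (F count now 4)
Step 5: +4 fires, +4 burnt (F count now 4)
Step 6: +2 fires, +4 burnt (F count now 2)
Step 7: +0 fires, +2 burnt (F count now 0)
Fire out after step 7
Initially T: 25, now '.': 33
Total burnt (originally-T cells now '.'): 22

Answer: 22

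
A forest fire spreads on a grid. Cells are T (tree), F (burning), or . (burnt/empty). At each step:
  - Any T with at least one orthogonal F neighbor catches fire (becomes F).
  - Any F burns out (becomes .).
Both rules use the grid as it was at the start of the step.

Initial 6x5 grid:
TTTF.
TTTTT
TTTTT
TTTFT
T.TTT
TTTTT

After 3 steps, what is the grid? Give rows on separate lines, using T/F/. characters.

Step 1: 6 trees catch fire, 2 burn out
  TTF..
  TTTFT
  TTTFT
  TTF.F
  T.TFT
  TTTTT
Step 2: 9 trees catch fire, 6 burn out
  TF...
  TTF.F
  TTF.F
  TF...
  T.F.F
  TTTFT
Step 3: 6 trees catch fire, 9 burn out
  F....
  TF...
  TF...
  F....
  T....
  TTF.F

F....
TF...
TF...
F....
T....
TTF.F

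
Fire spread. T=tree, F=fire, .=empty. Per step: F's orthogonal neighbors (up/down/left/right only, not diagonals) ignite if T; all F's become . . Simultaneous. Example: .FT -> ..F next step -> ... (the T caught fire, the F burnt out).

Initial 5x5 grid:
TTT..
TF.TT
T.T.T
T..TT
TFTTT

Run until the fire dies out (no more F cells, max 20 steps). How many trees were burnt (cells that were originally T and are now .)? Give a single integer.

Step 1: +4 fires, +2 burnt (F count now 4)
Step 2: +5 fires, +4 burnt (F count now 5)
Step 3: +2 fires, +5 burnt (F count now 2)
Step 4: +1 fires, +2 burnt (F count now 1)
Step 5: +1 fires, +1 burnt (F count now 1)
Step 6: +1 fires, +1 burnt (F count now 1)
Step 7: +1 fires, +1 burnt (F count now 1)
Step 8: +0 fires, +1 burnt (F count now 0)
Fire out after step 8
Initially T: 16, now '.': 24
Total burnt (originally-T cells now '.'): 15

Answer: 15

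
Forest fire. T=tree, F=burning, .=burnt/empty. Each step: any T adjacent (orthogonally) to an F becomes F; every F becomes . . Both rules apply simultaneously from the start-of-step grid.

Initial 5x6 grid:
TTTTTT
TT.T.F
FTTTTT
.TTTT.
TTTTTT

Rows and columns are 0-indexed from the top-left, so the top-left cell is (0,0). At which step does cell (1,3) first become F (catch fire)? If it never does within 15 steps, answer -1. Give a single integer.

Step 1: cell (1,3)='T' (+4 fires, +2 burnt)
Step 2: cell (1,3)='T' (+6 fires, +4 burnt)
Step 3: cell (1,3)='T' (+6 fires, +6 burnt)
Step 4: cell (1,3)='F' (+6 fires, +6 burnt)
  -> target ignites at step 4
Step 5: cell (1,3)='.' (+2 fires, +6 burnt)
Step 6: cell (1,3)='.' (+0 fires, +2 burnt)
  fire out at step 6

4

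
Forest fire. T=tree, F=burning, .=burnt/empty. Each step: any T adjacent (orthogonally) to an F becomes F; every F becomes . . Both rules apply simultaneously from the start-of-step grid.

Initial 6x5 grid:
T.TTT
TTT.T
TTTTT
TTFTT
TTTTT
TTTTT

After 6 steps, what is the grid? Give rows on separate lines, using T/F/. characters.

Step 1: 4 trees catch fire, 1 burn out
  T.TTT
  TTT.T
  TTFTT
  TF.FT
  TTFTT
  TTTTT
Step 2: 8 trees catch fire, 4 burn out
  T.TTT
  TTF.T
  TF.FT
  F...F
  TF.FT
  TTFTT
Step 3: 8 trees catch fire, 8 burn out
  T.FTT
  TF..T
  F...F
  .....
  F...F
  TF.FT
Step 4: 5 trees catch fire, 8 burn out
  T..FT
  F...F
  .....
  .....
  .....
  F...F
Step 5: 2 trees catch fire, 5 burn out
  F...F
  .....
  .....
  .....
  .....
  .....
Step 6: 0 trees catch fire, 2 burn out
  .....
  .....
  .....
  .....
  .....
  .....

.....
.....
.....
.....
.....
.....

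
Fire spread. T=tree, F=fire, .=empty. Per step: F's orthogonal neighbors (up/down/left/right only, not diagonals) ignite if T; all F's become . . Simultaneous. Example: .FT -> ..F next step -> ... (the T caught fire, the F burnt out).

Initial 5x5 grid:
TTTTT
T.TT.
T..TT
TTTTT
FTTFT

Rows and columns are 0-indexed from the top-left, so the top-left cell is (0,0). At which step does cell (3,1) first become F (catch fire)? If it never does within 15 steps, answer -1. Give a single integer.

Step 1: cell (3,1)='T' (+5 fires, +2 burnt)
Step 2: cell (3,1)='F' (+5 fires, +5 burnt)
  -> target ignites at step 2
Step 3: cell (3,1)='.' (+3 fires, +5 burnt)
Step 4: cell (3,1)='.' (+3 fires, +3 burnt)
Step 5: cell (3,1)='.' (+3 fires, +3 burnt)
Step 6: cell (3,1)='.' (+0 fires, +3 burnt)
  fire out at step 6

2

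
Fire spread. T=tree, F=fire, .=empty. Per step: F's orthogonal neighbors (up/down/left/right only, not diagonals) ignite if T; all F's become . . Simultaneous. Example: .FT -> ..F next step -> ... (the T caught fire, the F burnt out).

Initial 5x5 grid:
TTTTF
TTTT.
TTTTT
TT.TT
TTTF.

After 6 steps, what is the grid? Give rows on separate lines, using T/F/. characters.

Step 1: 3 trees catch fire, 2 burn out
  TTTF.
  TTTT.
  TTTTT
  TT.FT
  TTF..
Step 2: 5 trees catch fire, 3 burn out
  TTF..
  TTTF.
  TTTFT
  TT..F
  TF...
Step 3: 6 trees catch fire, 5 burn out
  TF...
  TTF..
  TTF.F
  TF...
  F....
Step 4: 4 trees catch fire, 6 burn out
  F....
  TF...
  TF...
  F....
  .....
Step 5: 2 trees catch fire, 4 burn out
  .....
  F....
  F....
  .....
  .....
Step 6: 0 trees catch fire, 2 burn out
  .....
  .....
  .....
  .....
  .....

.....
.....
.....
.....
.....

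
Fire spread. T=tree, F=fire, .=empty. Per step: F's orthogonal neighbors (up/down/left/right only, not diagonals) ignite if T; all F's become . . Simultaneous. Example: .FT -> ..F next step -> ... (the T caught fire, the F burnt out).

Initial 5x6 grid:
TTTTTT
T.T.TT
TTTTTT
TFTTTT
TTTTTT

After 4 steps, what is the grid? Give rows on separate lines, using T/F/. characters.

Step 1: 4 trees catch fire, 1 burn out
  TTTTTT
  T.T.TT
  TFTTTT
  F.FTTT
  TFTTTT
Step 2: 5 trees catch fire, 4 burn out
  TTTTTT
  T.T.TT
  F.FTTT
  ...FTT
  F.FTTT
Step 3: 5 trees catch fire, 5 burn out
  TTTTTT
  F.F.TT
  ...FTT
  ....FT
  ...FTT
Step 4: 5 trees catch fire, 5 burn out
  FTFTTT
  ....TT
  ....FT
  .....F
  ....FT

FTFTTT
....TT
....FT
.....F
....FT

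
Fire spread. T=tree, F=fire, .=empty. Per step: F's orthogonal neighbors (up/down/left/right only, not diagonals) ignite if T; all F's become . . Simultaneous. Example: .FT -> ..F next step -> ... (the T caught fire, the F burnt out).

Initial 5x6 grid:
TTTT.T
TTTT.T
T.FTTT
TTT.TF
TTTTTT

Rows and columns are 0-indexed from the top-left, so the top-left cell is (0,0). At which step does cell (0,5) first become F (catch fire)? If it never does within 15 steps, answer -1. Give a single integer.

Step 1: cell (0,5)='T' (+6 fires, +2 burnt)
Step 2: cell (0,5)='T' (+8 fires, +6 burnt)
Step 3: cell (0,5)='F' (+7 fires, +8 burnt)
  -> target ignites at step 3
Step 4: cell (0,5)='.' (+3 fires, +7 burnt)
Step 5: cell (0,5)='.' (+0 fires, +3 burnt)
  fire out at step 5

3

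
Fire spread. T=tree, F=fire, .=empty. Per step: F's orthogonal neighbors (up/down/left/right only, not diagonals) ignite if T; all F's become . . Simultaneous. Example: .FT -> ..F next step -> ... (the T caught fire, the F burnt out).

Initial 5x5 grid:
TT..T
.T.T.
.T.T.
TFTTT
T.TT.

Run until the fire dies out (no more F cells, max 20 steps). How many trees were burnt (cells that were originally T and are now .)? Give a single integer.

Answer: 13

Derivation:
Step 1: +3 fires, +1 burnt (F count now 3)
Step 2: +4 fires, +3 burnt (F count now 4)
Step 3: +4 fires, +4 burnt (F count now 4)
Step 4: +2 fires, +4 burnt (F count now 2)
Step 5: +0 fires, +2 burnt (F count now 0)
Fire out after step 5
Initially T: 14, now '.': 24
Total burnt (originally-T cells now '.'): 13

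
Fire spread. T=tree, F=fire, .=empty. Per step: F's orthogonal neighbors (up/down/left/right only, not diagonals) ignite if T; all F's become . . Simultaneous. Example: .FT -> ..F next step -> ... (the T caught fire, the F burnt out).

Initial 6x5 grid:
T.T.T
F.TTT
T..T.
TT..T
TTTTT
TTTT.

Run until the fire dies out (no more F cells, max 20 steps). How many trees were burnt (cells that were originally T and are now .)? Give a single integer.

Step 1: +2 fires, +1 burnt (F count now 2)
Step 2: +1 fires, +2 burnt (F count now 1)
Step 3: +2 fires, +1 burnt (F count now 2)
Step 4: +2 fires, +2 burnt (F count now 2)
Step 5: +2 fires, +2 burnt (F count now 2)
Step 6: +2 fires, +2 burnt (F count now 2)
Step 7: +2 fires, +2 burnt (F count now 2)
Step 8: +1 fires, +2 burnt (F count now 1)
Step 9: +0 fires, +1 burnt (F count now 0)
Fire out after step 9
Initially T: 20, now '.': 24
Total burnt (originally-T cells now '.'): 14

Answer: 14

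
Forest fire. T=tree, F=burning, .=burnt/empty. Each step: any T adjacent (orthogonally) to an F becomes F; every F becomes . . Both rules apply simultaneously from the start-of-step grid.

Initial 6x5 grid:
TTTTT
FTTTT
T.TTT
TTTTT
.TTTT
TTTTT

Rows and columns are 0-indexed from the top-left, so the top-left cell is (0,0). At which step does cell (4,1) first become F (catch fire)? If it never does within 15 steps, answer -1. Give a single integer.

Step 1: cell (4,1)='T' (+3 fires, +1 burnt)
Step 2: cell (4,1)='T' (+3 fires, +3 burnt)
Step 3: cell (4,1)='T' (+4 fires, +3 burnt)
Step 4: cell (4,1)='F' (+5 fires, +4 burnt)
  -> target ignites at step 4
Step 5: cell (4,1)='.' (+5 fires, +5 burnt)
Step 6: cell (4,1)='.' (+4 fires, +5 burnt)
Step 7: cell (4,1)='.' (+2 fires, +4 burnt)
Step 8: cell (4,1)='.' (+1 fires, +2 burnt)
Step 9: cell (4,1)='.' (+0 fires, +1 burnt)
  fire out at step 9

4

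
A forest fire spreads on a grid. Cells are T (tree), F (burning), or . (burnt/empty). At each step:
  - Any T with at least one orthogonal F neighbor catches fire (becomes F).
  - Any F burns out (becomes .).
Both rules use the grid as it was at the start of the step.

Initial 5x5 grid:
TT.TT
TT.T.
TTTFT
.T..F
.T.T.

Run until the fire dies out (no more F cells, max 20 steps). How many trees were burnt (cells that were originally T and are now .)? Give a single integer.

Answer: 13

Derivation:
Step 1: +3 fires, +2 burnt (F count now 3)
Step 2: +2 fires, +3 burnt (F count now 2)
Step 3: +4 fires, +2 burnt (F count now 4)
Step 4: +3 fires, +4 burnt (F count now 3)
Step 5: +1 fires, +3 burnt (F count now 1)
Step 6: +0 fires, +1 burnt (F count now 0)
Fire out after step 6
Initially T: 14, now '.': 24
Total burnt (originally-T cells now '.'): 13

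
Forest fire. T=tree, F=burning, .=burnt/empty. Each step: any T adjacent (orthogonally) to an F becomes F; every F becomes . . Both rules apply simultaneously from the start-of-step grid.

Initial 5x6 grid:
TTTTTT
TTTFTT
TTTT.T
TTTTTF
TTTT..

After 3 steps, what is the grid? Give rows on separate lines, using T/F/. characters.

Step 1: 6 trees catch fire, 2 burn out
  TTTFTT
  TTF.FT
  TTTF.F
  TTTTF.
  TTTT..
Step 2: 6 trees catch fire, 6 burn out
  TTF.FT
  TF...F
  TTF...
  TTTF..
  TTTT..
Step 3: 6 trees catch fire, 6 burn out
  TF...F
  F.....
  TF....
  TTF...
  TTTF..

TF...F
F.....
TF....
TTF...
TTTF..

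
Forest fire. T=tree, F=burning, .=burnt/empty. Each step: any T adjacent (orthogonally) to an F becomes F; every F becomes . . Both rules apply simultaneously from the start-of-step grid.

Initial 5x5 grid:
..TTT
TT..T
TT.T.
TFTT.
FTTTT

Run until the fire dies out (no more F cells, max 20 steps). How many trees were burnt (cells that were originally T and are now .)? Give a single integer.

Step 1: +4 fires, +2 burnt (F count now 4)
Step 2: +4 fires, +4 burnt (F count now 4)
Step 3: +3 fires, +4 burnt (F count now 3)
Step 4: +1 fires, +3 burnt (F count now 1)
Step 5: +0 fires, +1 burnt (F count now 0)
Fire out after step 5
Initially T: 16, now '.': 21
Total burnt (originally-T cells now '.'): 12

Answer: 12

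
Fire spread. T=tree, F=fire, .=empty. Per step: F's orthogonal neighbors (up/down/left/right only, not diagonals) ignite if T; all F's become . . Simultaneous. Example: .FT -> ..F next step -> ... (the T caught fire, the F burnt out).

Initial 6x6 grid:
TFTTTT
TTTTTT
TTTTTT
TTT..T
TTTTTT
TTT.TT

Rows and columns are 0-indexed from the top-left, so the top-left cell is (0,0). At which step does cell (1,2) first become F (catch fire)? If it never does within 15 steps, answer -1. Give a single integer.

Step 1: cell (1,2)='T' (+3 fires, +1 burnt)
Step 2: cell (1,2)='F' (+4 fires, +3 burnt)
  -> target ignites at step 2
Step 3: cell (1,2)='.' (+5 fires, +4 burnt)
Step 4: cell (1,2)='.' (+6 fires, +5 burnt)
Step 5: cell (1,2)='.' (+5 fires, +6 burnt)
Step 6: cell (1,2)='.' (+4 fires, +5 burnt)
Step 7: cell (1,2)='.' (+2 fires, +4 burnt)
Step 8: cell (1,2)='.' (+2 fires, +2 burnt)
Step 9: cell (1,2)='.' (+1 fires, +2 burnt)
Step 10: cell (1,2)='.' (+0 fires, +1 burnt)
  fire out at step 10

2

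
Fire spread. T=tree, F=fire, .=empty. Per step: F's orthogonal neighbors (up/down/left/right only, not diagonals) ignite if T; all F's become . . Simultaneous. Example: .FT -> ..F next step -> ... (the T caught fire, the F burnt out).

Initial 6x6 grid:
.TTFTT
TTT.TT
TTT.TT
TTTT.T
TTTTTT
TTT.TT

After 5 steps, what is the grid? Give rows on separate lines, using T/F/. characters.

Step 1: 2 trees catch fire, 1 burn out
  .TF.FT
  TTT.TT
  TTT.TT
  TTTT.T
  TTTTTT
  TTT.TT
Step 2: 4 trees catch fire, 2 burn out
  .F...F
  TTF.FT
  TTT.TT
  TTTT.T
  TTTTTT
  TTT.TT
Step 3: 4 trees catch fire, 4 burn out
  ......
  TF...F
  TTF.FT
  TTTT.T
  TTTTTT
  TTT.TT
Step 4: 4 trees catch fire, 4 burn out
  ......
  F.....
  TF...F
  TTFT.T
  TTTTTT
  TTT.TT
Step 5: 5 trees catch fire, 4 burn out
  ......
  ......
  F.....
  TF.F.F
  TTFTTT
  TTT.TT

......
......
F.....
TF.F.F
TTFTTT
TTT.TT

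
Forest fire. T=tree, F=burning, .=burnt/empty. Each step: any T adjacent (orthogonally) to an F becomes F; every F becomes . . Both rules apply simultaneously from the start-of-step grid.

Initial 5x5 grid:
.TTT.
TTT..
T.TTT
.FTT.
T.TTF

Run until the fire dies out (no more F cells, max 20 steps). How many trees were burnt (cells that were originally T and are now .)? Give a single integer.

Answer: 14

Derivation:
Step 1: +2 fires, +2 burnt (F count now 2)
Step 2: +3 fires, +2 burnt (F count now 3)
Step 3: +2 fires, +3 burnt (F count now 2)
Step 4: +3 fires, +2 burnt (F count now 3)
Step 5: +3 fires, +3 burnt (F count now 3)
Step 6: +1 fires, +3 burnt (F count now 1)
Step 7: +0 fires, +1 burnt (F count now 0)
Fire out after step 7
Initially T: 15, now '.': 24
Total burnt (originally-T cells now '.'): 14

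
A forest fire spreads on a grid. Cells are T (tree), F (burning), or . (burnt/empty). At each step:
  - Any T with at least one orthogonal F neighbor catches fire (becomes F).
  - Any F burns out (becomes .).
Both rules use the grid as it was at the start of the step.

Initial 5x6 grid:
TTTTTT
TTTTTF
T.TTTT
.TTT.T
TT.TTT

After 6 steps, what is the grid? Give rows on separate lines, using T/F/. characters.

Step 1: 3 trees catch fire, 1 burn out
  TTTTTF
  TTTTF.
  T.TTTF
  .TTT.T
  TT.TTT
Step 2: 4 trees catch fire, 3 burn out
  TTTTF.
  TTTF..
  T.TTF.
  .TTT.F
  TT.TTT
Step 3: 4 trees catch fire, 4 burn out
  TTTF..
  TTF...
  T.TF..
  .TTT..
  TT.TTF
Step 4: 5 trees catch fire, 4 burn out
  TTF...
  TF....
  T.F...
  .TTF..
  TT.TF.
Step 5: 4 trees catch fire, 5 burn out
  TF....
  F.....
  T.....
  .TF...
  TT.F..
Step 6: 3 trees catch fire, 4 burn out
  F.....
  ......
  F.....
  .F....
  TT....

F.....
......
F.....
.F....
TT....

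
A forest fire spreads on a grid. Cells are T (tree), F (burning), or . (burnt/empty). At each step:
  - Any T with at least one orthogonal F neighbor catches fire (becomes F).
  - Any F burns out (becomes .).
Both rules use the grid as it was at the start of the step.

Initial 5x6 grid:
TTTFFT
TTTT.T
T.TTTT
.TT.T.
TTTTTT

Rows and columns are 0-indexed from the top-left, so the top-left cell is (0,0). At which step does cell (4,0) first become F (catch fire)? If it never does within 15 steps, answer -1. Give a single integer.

Step 1: cell (4,0)='T' (+3 fires, +2 burnt)
Step 2: cell (4,0)='T' (+4 fires, +3 burnt)
Step 3: cell (4,0)='T' (+5 fires, +4 burnt)
Step 4: cell (4,0)='T' (+3 fires, +5 burnt)
Step 5: cell (4,0)='T' (+4 fires, +3 burnt)
Step 6: cell (4,0)='T' (+3 fires, +4 burnt)
Step 7: cell (4,0)='F' (+1 fires, +3 burnt)
  -> target ignites at step 7
Step 8: cell (4,0)='.' (+0 fires, +1 burnt)
  fire out at step 8

7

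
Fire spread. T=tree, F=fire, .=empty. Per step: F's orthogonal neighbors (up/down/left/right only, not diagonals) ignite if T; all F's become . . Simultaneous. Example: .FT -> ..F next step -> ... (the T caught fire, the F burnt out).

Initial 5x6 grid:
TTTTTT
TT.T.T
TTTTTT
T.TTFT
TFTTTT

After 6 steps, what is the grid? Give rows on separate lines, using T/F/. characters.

Step 1: 6 trees catch fire, 2 burn out
  TTTTTT
  TT.T.T
  TTTTFT
  T.TF.F
  F.FTFT
Step 2: 6 trees catch fire, 6 burn out
  TTTTTT
  TT.T.T
  TTTF.F
  F.F...
  ...F.F
Step 3: 4 trees catch fire, 6 burn out
  TTTTTT
  TT.F.F
  FTF...
  ......
  ......
Step 4: 4 trees catch fire, 4 burn out
  TTTFTF
  FT....
  .F....
  ......
  ......
Step 5: 4 trees catch fire, 4 burn out
  FTF.F.
  .F....
  ......
  ......
  ......
Step 6: 1 trees catch fire, 4 burn out
  .F....
  ......
  ......
  ......
  ......

.F....
......
......
......
......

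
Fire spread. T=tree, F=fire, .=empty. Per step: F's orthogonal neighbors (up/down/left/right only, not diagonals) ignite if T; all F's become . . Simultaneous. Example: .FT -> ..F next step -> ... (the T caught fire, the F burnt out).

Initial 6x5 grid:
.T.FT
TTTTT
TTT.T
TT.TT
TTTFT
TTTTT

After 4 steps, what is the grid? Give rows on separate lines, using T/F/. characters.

Step 1: 6 trees catch fire, 2 burn out
  .T..F
  TTTFT
  TTT.T
  TT.FT
  TTF.F
  TTTFT
Step 2: 6 trees catch fire, 6 burn out
  .T...
  TTF.F
  TTT.T
  TT..F
  TF...
  TTF.F
Step 3: 6 trees catch fire, 6 burn out
  .T...
  TF...
  TTF.F
  TF...
  F....
  TF...
Step 4: 5 trees catch fire, 6 burn out
  .F...
  F....
  TF...
  F....
  .....
  F....

.F...
F....
TF...
F....
.....
F....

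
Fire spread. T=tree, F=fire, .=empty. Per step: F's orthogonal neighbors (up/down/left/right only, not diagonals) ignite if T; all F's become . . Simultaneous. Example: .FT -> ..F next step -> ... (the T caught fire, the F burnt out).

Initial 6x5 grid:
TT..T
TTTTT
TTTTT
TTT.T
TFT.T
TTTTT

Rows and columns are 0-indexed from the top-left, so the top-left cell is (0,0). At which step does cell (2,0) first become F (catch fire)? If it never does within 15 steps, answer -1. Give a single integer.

Step 1: cell (2,0)='T' (+4 fires, +1 burnt)
Step 2: cell (2,0)='T' (+5 fires, +4 burnt)
Step 3: cell (2,0)='F' (+4 fires, +5 burnt)
  -> target ignites at step 3
Step 4: cell (2,0)='.' (+5 fires, +4 burnt)
Step 5: cell (2,0)='.' (+4 fires, +5 burnt)
Step 6: cell (2,0)='.' (+2 fires, +4 burnt)
Step 7: cell (2,0)='.' (+1 fires, +2 burnt)
Step 8: cell (2,0)='.' (+0 fires, +1 burnt)
  fire out at step 8

3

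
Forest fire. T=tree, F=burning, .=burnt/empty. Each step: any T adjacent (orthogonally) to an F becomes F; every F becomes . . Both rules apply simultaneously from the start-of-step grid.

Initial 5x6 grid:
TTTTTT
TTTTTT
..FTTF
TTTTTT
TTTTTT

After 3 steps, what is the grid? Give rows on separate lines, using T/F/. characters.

Step 1: 6 trees catch fire, 2 burn out
  TTTTTT
  TTFTTF
  ...FF.
  TTFTTF
  TTTTTT
Step 2: 10 trees catch fire, 6 burn out
  TTFTTF
  TF.FF.
  ......
  TF.FF.
  TTFTTF
Step 3: 8 trees catch fire, 10 burn out
  TF.FF.
  F.....
  ......
  F.....
  TF.FF.

TF.FF.
F.....
......
F.....
TF.FF.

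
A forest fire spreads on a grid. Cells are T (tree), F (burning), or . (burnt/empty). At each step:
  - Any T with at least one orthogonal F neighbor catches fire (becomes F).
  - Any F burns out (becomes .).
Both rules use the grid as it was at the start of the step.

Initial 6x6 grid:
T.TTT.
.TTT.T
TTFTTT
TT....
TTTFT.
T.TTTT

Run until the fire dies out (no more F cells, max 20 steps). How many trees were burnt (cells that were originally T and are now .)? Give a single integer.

Step 1: +6 fires, +2 burnt (F count now 6)
Step 2: +9 fires, +6 burnt (F count now 9)
Step 3: +5 fires, +9 burnt (F count now 5)
Step 4: +3 fires, +5 burnt (F count now 3)
Step 5: +0 fires, +3 burnt (F count now 0)
Fire out after step 5
Initially T: 24, now '.': 35
Total burnt (originally-T cells now '.'): 23

Answer: 23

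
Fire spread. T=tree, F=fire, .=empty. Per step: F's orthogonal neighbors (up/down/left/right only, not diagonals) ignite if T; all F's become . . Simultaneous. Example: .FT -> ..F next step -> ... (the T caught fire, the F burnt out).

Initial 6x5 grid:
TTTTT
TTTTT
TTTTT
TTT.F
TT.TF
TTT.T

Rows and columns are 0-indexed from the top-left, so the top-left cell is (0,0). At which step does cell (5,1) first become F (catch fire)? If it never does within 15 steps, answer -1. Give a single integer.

Step 1: cell (5,1)='T' (+3 fires, +2 burnt)
Step 2: cell (5,1)='T' (+2 fires, +3 burnt)
Step 3: cell (5,1)='T' (+3 fires, +2 burnt)
Step 4: cell (5,1)='T' (+4 fires, +3 burnt)
Step 5: cell (5,1)='T' (+4 fires, +4 burnt)
Step 6: cell (5,1)='T' (+4 fires, +4 burnt)
Step 7: cell (5,1)='F' (+3 fires, +4 burnt)
  -> target ignites at step 7
Step 8: cell (5,1)='.' (+2 fires, +3 burnt)
Step 9: cell (5,1)='.' (+0 fires, +2 burnt)
  fire out at step 9

7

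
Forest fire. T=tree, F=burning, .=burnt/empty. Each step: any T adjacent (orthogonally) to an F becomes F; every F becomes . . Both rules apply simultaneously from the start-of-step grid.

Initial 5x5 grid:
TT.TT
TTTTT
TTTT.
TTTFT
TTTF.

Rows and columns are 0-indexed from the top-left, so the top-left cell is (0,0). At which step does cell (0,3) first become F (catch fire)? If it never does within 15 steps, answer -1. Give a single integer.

Step 1: cell (0,3)='T' (+4 fires, +2 burnt)
Step 2: cell (0,3)='T' (+4 fires, +4 burnt)
Step 3: cell (0,3)='F' (+6 fires, +4 burnt)
  -> target ignites at step 3
Step 4: cell (0,3)='.' (+3 fires, +6 burnt)
Step 5: cell (0,3)='.' (+2 fires, +3 burnt)
Step 6: cell (0,3)='.' (+1 fires, +2 burnt)
Step 7: cell (0,3)='.' (+0 fires, +1 burnt)
  fire out at step 7

3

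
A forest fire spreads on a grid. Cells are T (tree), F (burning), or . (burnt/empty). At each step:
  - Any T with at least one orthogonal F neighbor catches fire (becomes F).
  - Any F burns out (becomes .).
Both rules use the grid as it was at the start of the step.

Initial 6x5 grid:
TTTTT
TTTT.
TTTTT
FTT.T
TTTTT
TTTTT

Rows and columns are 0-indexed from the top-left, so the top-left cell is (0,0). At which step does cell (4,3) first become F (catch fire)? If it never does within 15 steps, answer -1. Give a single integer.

Step 1: cell (4,3)='T' (+3 fires, +1 burnt)
Step 2: cell (4,3)='T' (+5 fires, +3 burnt)
Step 3: cell (4,3)='T' (+5 fires, +5 burnt)
Step 4: cell (4,3)='F' (+5 fires, +5 burnt)
  -> target ignites at step 4
Step 5: cell (4,3)='.' (+5 fires, +5 burnt)
Step 6: cell (4,3)='.' (+3 fires, +5 burnt)
Step 7: cell (4,3)='.' (+1 fires, +3 burnt)
Step 8: cell (4,3)='.' (+0 fires, +1 burnt)
  fire out at step 8

4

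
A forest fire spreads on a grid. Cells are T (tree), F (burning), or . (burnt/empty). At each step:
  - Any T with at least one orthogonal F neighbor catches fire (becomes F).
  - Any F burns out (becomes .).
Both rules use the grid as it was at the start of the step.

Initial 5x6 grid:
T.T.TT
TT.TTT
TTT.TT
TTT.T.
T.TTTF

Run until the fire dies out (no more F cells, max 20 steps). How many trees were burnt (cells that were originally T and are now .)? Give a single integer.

Answer: 21

Derivation:
Step 1: +1 fires, +1 burnt (F count now 1)
Step 2: +2 fires, +1 burnt (F count now 2)
Step 3: +2 fires, +2 burnt (F count now 2)
Step 4: +3 fires, +2 burnt (F count now 3)
Step 5: +5 fires, +3 burnt (F count now 5)
Step 6: +3 fires, +5 burnt (F count now 3)
Step 7: +3 fires, +3 burnt (F count now 3)
Step 8: +1 fires, +3 burnt (F count now 1)
Step 9: +1 fires, +1 burnt (F count now 1)
Step 10: +0 fires, +1 burnt (F count now 0)
Fire out after step 10
Initially T: 22, now '.': 29
Total burnt (originally-T cells now '.'): 21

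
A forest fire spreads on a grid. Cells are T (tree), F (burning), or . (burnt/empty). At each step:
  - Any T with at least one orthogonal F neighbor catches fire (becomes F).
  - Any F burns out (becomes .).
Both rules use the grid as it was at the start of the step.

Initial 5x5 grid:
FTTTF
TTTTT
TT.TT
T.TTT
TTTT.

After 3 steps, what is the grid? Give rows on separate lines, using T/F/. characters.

Step 1: 4 trees catch fire, 2 burn out
  .FTF.
  FTTTF
  TT.TT
  T.TTT
  TTTT.
Step 2: 5 trees catch fire, 4 burn out
  ..F..
  .FTF.
  FT.TF
  T.TTT
  TTTT.
Step 3: 5 trees catch fire, 5 burn out
  .....
  ..F..
  .F.F.
  F.TTF
  TTTT.

.....
..F..
.F.F.
F.TTF
TTTT.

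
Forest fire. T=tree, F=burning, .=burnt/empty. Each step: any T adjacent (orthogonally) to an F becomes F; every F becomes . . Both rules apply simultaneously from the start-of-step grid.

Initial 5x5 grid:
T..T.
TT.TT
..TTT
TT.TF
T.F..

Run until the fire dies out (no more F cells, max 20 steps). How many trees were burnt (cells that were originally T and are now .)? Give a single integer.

Step 1: +2 fires, +2 burnt (F count now 2)
Step 2: +2 fires, +2 burnt (F count now 2)
Step 3: +2 fires, +2 burnt (F count now 2)
Step 4: +1 fires, +2 burnt (F count now 1)
Step 5: +0 fires, +1 burnt (F count now 0)
Fire out after step 5
Initially T: 13, now '.': 19
Total burnt (originally-T cells now '.'): 7

Answer: 7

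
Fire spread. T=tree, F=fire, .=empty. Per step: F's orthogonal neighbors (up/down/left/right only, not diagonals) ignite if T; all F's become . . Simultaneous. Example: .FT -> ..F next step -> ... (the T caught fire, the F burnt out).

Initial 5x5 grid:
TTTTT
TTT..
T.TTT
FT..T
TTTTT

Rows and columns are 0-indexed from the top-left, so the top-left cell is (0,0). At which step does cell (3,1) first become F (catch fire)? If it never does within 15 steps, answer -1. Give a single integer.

Step 1: cell (3,1)='F' (+3 fires, +1 burnt)
  -> target ignites at step 1
Step 2: cell (3,1)='.' (+2 fires, +3 burnt)
Step 3: cell (3,1)='.' (+3 fires, +2 burnt)
Step 4: cell (3,1)='.' (+3 fires, +3 burnt)
Step 5: cell (3,1)='.' (+3 fires, +3 burnt)
Step 6: cell (3,1)='.' (+3 fires, +3 burnt)
Step 7: cell (3,1)='.' (+2 fires, +3 burnt)
Step 8: cell (3,1)='.' (+0 fires, +2 burnt)
  fire out at step 8

1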